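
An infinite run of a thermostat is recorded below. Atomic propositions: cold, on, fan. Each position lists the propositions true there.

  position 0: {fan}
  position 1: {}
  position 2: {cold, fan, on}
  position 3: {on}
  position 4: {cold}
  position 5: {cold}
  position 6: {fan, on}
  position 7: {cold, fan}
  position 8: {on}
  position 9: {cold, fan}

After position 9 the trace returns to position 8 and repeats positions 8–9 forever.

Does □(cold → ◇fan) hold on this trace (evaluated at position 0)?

Satisfied

cold → ◇fan holds at every position 0..9, and those are all positions ever visited, so □(cold → ◇fan) holds.
Positions where cold holds: 2, 4, 5, 7, 9.
Check ◇fan at each: 2→ok, 4→ok, 5→ok, 7→ok, 9→ok.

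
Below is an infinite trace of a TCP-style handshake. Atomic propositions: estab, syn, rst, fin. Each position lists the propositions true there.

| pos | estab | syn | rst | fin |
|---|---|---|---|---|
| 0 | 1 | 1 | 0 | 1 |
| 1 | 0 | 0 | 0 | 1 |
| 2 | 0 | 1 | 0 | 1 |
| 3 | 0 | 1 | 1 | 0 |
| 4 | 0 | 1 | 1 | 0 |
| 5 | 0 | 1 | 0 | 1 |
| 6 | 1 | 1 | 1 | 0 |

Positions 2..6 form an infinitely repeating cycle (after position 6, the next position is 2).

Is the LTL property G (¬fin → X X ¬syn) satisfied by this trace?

Does not hold

¬fin → X X ¬syn must hold at every position from 0 onward. It fails at position 3, so G (¬fin → X X ¬syn) is false.
Positions where ¬fin holds: 3, 4, 6.
Check X X ¬syn at each: 3→fails, 4→fails, 6→fails.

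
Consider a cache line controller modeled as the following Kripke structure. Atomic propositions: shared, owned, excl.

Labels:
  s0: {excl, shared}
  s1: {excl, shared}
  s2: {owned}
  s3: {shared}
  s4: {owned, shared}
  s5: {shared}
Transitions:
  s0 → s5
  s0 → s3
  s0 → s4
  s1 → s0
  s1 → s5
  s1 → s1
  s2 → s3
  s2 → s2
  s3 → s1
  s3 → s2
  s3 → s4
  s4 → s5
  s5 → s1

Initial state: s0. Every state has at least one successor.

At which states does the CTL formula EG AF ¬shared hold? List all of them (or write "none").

{s2}

States satisfying AF ¬shared: {s2}.
States satisfying EG AF ¬shared: {s2}.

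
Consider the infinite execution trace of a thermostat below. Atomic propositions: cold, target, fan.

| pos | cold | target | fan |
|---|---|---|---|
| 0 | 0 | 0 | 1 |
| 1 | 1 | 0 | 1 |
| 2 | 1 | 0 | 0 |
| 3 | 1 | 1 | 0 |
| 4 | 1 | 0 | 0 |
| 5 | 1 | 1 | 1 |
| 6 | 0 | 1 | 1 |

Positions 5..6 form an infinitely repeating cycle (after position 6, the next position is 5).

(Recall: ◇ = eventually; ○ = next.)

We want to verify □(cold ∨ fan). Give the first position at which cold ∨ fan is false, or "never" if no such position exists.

never

cold ∨ fan holds at every position 0..6, and those are all the positions the trace ever visits, so the invariant □(cold ∨ fan) is never violated.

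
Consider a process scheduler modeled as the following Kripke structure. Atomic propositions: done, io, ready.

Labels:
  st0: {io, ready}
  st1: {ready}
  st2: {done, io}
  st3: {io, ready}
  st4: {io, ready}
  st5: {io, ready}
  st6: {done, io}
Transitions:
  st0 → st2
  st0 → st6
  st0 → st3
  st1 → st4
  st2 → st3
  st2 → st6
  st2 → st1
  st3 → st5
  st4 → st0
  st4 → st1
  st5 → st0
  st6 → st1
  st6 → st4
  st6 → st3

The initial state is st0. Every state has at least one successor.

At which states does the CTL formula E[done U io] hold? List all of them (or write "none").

{st0, st2, st3, st4, st5, st6}

States satisfying done: {st2, st6}.
States satisfying io: {st0, st2, st3, st4, st5, st6}.
States satisfying E[done U io]: {st0, st2, st3, st4, st5, st6}.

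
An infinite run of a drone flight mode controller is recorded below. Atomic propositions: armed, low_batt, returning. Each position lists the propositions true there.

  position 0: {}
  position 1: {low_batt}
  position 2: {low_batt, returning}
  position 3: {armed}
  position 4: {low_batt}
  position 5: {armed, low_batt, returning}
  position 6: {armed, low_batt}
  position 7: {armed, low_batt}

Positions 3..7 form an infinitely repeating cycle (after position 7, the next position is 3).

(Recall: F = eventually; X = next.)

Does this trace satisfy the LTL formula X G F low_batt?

Yes

The position after 0 is 1; G F low_batt is true there.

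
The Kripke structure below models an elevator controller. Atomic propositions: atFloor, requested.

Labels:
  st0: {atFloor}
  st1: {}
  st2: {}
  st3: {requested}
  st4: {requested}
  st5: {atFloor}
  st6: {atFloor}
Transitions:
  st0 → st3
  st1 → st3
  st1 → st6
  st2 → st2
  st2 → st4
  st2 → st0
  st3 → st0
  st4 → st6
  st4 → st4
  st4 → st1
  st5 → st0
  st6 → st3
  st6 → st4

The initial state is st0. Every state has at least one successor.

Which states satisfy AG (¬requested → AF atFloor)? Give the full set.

States satisfying ¬requested → AF atFloor: {st0, st1, st3, st4, st5, st6}.
States satisfying AG (¬requested → AF atFloor): {st0, st1, st3, st4, st5, st6}.

{st0, st1, st3, st4, st5, st6}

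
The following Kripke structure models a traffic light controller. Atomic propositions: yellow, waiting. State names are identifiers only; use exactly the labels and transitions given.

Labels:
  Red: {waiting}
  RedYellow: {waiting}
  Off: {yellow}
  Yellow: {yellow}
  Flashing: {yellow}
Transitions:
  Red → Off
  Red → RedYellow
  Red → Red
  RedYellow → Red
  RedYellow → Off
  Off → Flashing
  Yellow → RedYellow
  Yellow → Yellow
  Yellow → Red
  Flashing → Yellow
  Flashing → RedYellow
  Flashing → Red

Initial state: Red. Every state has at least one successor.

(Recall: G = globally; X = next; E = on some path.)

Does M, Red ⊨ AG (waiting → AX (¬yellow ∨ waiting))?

No

States satisfying waiting → AX (¬yellow ∨ waiting): {Off, Yellow, Flashing}.
States satisfying AG (waiting → AX (¬yellow ∨ waiting)): ∅.
Red is reachable from Red and violates waiting → AX (¬yellow ∨ waiting), so AG fails at Red.
Red ∉ Sat(AG (waiting → AX (¬yellow ∨ waiting))).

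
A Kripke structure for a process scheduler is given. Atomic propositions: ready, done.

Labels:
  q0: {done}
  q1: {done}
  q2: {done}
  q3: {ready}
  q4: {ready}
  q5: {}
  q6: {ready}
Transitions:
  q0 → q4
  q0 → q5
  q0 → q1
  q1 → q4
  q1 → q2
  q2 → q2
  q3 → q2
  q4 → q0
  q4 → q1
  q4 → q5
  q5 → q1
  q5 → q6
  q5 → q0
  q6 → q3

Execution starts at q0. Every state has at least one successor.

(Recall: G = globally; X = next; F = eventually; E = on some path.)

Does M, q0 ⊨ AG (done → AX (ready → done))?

States satisfying done → AX (ready → done): {q2, q3, q4, q5, q6}.
States satisfying AG (done → AX (ready → done)): {q2, q3, q6}.
q0 is reachable from q0 and violates done → AX (ready → done), so AG fails at q0.
q0 ∉ Sat(AG (done → AX (ready → done))).

No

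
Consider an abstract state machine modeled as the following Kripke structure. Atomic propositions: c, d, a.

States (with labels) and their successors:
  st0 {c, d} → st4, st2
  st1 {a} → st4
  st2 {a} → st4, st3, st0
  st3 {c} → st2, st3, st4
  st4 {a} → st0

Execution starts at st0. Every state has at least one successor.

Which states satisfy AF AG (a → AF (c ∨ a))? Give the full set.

{st0, st1, st2, st3, st4}

States satisfying AG (a → AF (c ∨ a)): {st0, st1, st2, st3, st4}.
States satisfying AF AG (a → AF (c ∨ a)): {st0, st1, st2, st3, st4}.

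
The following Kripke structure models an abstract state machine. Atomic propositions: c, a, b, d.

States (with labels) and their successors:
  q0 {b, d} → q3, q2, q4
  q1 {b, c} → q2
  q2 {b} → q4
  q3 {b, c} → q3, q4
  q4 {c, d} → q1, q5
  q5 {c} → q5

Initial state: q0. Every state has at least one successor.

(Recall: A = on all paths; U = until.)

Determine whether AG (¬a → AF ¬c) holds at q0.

No

States satisfying ¬a → AF ¬c: {q0, q1, q2}.
States satisfying AG (¬a → AF ¬c): ∅.
q3 is reachable from q0 and violates ¬a → AF ¬c, so AG fails at q0.
q0 ∉ Sat(AG (¬a → AF ¬c)).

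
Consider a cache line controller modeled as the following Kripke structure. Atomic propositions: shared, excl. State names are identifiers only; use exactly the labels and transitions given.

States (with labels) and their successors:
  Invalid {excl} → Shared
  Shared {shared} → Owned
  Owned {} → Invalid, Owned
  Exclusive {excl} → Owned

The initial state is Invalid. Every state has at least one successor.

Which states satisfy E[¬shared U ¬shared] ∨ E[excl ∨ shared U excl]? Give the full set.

{Invalid, Owned, Exclusive}

States satisfying ¬shared: {Invalid, Owned, Exclusive}.
States satisfying E[¬shared U ¬shared]: {Invalid, Owned, Exclusive}.
States satisfying excl ∨ shared: {Invalid, Shared, Exclusive}.
States satisfying excl: {Invalid, Exclusive}.
States satisfying E[excl ∨ shared U excl]: {Invalid, Exclusive}.
States satisfying E[¬shared U ¬shared] ∨ E[excl ∨ shared U excl]: {Invalid, Owned, Exclusive}.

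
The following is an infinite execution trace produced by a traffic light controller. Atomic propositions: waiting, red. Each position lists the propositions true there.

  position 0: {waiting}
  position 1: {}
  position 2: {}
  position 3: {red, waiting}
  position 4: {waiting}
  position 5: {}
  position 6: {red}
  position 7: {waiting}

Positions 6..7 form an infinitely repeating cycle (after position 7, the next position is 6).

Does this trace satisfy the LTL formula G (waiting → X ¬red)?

waiting → X ¬red must hold at every position from 0 onward. It fails at position 7, so G (waiting → X ¬red) is false.
Positions where waiting holds: 0, 3, 4, 7.
Check X ¬red at each: 0→ok, 3→ok, 4→ok, 7→fails.

Does not hold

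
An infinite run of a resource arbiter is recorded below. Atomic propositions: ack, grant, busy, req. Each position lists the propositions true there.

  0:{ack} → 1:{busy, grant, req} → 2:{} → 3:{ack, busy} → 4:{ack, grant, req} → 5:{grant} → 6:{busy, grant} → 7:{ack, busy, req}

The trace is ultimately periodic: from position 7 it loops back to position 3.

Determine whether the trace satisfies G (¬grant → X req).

¬grant → X req must hold at every position from 0 onward. It fails at position 2, so G (¬grant → X req) is false.
Positions where ¬grant holds: 0, 2, 3, 7.
Check X req at each: 0→ok, 2→fails, 3→ok, 7→fails.

Violated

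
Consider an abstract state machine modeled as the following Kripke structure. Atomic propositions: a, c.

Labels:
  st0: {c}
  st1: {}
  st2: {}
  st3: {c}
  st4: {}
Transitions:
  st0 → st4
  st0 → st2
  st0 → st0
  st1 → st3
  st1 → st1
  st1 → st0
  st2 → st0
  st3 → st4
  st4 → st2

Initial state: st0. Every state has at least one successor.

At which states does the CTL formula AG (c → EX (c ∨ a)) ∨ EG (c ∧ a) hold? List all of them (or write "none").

{st0, st2, st4}

States satisfying c → EX (c ∨ a): {st0, st1, st2, st4}.
States satisfying AG (c → EX (c ∨ a)): {st0, st2, st4}.
States satisfying c ∧ a: ∅.
States satisfying EG (c ∧ a): ∅.
States satisfying AG (c → EX (c ∨ a)) ∨ EG (c ∧ a): {st0, st2, st4}.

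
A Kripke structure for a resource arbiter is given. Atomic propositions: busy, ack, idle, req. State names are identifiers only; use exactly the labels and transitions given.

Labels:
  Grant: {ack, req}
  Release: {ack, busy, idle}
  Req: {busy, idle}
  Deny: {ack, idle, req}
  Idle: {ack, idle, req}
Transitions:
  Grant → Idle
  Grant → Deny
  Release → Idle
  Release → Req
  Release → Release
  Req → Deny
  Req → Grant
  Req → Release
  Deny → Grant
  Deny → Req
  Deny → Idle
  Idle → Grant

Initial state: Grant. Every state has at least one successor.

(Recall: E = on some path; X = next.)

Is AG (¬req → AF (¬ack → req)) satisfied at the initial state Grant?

States satisfying ¬req → AF (¬ack → req): {Grant, Release, Req, Deny, Idle}.
States satisfying AG (¬req → AF (¬ack → req)): {Grant, Release, Req, Deny, Idle}.
Every state reachable from Grant satisfies ¬req → AF (¬ack → req).
Grant ∈ Sat(AG (¬req → AF (¬ack → req))).

Satisfied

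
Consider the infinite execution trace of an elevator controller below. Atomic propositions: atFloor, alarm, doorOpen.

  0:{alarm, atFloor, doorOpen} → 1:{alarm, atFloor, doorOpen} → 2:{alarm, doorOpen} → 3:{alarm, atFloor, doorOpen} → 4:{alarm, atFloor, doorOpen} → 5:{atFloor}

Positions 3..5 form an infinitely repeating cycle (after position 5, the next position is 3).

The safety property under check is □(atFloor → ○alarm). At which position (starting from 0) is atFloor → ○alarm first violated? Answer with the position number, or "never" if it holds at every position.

4

Check atFloor → ○alarm at each position in order: 0 ✓, 1 ✓, 2 ✓, 3 ✓.
At position 4 the labels are {alarm, atFloor, doorOpen} and the next position 5 has {atFloor}, so atFloor → ○alarm is false there. This is the first violation.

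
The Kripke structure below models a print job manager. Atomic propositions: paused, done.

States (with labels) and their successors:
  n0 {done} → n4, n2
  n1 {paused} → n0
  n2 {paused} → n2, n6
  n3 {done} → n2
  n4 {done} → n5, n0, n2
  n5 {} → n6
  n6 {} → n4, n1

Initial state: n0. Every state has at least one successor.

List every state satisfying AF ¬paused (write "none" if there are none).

{n0, n1, n3, n4, n5, n6}

States satisfying ¬paused: {n0, n3, n4, n5, n6}.
States satisfying AF ¬paused: {n0, n1, n3, n4, n5, n6}.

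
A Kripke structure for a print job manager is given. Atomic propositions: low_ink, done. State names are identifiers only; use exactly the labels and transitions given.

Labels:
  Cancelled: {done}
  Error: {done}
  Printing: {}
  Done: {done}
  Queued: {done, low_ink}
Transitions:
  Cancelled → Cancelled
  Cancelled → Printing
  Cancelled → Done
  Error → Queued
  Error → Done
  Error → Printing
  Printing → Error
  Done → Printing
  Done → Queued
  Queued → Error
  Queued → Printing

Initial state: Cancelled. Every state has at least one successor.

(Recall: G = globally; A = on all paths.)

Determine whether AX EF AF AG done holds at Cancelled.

Violated

States satisfying EF AF AG done: ∅.
States satisfying AX EF AF AG done: ∅.
Cancelled ∉ Sat(AX EF AF AG done).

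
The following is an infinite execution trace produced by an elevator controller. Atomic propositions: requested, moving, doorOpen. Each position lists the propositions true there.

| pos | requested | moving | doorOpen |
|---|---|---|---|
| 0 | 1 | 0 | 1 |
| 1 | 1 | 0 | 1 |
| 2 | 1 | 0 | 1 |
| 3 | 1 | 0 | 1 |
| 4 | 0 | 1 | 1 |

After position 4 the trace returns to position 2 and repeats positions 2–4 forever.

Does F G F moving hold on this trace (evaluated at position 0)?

G F moving holds at position 0, which is reachable from 0, so F G F moving holds.

Holds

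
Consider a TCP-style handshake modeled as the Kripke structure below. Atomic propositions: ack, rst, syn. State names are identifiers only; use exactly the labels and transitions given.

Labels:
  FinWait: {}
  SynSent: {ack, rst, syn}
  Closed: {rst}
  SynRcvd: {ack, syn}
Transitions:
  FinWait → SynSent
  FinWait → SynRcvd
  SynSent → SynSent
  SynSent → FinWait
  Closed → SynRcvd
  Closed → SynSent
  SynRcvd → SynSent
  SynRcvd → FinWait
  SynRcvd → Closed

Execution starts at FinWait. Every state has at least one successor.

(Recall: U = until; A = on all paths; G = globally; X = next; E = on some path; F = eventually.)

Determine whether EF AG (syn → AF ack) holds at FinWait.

Holds

States satisfying AG (syn → AF ack): {FinWait, SynSent, Closed, SynRcvd}.
States satisfying EF AG (syn → AF ack): {FinWait, SynSent, Closed, SynRcvd}.
Some path from FinWait reaches a state where AG (syn → AF ack) holds.
FinWait ∈ Sat(EF AG (syn → AF ack)).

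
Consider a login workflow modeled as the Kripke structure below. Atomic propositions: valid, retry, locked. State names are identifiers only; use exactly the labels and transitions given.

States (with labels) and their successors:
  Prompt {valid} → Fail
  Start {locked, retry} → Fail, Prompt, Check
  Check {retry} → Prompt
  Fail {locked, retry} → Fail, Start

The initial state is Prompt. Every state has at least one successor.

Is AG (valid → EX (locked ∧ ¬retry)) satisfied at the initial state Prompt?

States satisfying valid → EX (locked ∧ ¬retry): {Start, Check, Fail}.
States satisfying AG (valid → EX (locked ∧ ¬retry)): ∅.
Prompt is reachable from Prompt and violates valid → EX (locked ∧ ¬retry), so AG fails at Prompt.
Prompt ∉ Sat(AG (valid → EX (locked ∧ ¬retry))).

Does not hold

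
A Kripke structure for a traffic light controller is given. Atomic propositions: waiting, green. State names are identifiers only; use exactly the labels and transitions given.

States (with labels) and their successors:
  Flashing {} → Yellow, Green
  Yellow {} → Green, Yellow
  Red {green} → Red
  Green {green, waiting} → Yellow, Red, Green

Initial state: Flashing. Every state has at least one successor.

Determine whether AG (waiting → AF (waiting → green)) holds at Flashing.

States satisfying waiting → AF (waiting → green): {Flashing, Yellow, Red, Green}.
States satisfying AG (waiting → AF (waiting → green)): {Flashing, Yellow, Red, Green}.
Every state reachable from Flashing satisfies waiting → AF (waiting → green).
Flashing ∈ Sat(AG (waiting → AF (waiting → green))).

Satisfied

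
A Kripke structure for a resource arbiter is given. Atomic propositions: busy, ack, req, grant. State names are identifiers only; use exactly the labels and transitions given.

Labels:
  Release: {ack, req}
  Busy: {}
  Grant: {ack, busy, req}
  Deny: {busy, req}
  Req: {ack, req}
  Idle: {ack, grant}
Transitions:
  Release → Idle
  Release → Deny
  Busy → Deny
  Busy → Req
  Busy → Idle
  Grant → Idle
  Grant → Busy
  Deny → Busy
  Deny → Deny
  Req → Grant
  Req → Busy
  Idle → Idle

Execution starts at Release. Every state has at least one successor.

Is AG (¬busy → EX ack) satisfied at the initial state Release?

Satisfied

States satisfying ¬busy → EX ack: {Release, Busy, Grant, Deny, Req, Idle}.
States satisfying AG (¬busy → EX ack): {Release, Busy, Grant, Deny, Req, Idle}.
Every state reachable from Release satisfies ¬busy → EX ack.
Release ∈ Sat(AG (¬busy → EX ack)).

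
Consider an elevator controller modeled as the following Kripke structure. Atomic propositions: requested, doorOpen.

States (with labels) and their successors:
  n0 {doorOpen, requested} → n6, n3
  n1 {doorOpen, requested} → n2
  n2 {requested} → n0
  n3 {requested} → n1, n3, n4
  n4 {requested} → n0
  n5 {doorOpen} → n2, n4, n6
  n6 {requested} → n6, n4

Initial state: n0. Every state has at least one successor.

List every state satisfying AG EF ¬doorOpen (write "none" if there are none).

{n0, n1, n2, n3, n4, n5, n6}

States satisfying EF ¬doorOpen: {n0, n1, n2, n3, n4, n5, n6}.
States satisfying AG EF ¬doorOpen: {n0, n1, n2, n3, n4, n5, n6}.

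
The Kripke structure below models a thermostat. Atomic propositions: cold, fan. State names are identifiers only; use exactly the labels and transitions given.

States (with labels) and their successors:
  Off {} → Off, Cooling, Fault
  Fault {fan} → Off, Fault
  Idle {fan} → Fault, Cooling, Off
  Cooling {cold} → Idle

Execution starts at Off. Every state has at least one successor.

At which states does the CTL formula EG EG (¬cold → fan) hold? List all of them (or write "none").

States satisfying EG (¬cold → fan): {Fault, Idle, Cooling}.
States satisfying EG EG (¬cold → fan): {Fault, Idle, Cooling}.

{Fault, Idle, Cooling}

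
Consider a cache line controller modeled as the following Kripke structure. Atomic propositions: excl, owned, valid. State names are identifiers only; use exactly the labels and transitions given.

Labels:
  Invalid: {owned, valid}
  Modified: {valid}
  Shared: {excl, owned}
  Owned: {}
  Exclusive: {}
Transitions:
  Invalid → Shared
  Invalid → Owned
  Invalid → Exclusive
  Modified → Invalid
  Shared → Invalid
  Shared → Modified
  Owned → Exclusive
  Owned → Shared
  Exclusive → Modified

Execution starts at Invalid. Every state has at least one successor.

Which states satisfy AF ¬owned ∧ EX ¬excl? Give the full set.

{Modified, Owned, Exclusive}

States satisfying ¬owned: {Modified, Owned, Exclusive}.
States satisfying AF ¬owned: {Modified, Owned, Exclusive}.
States satisfying ¬excl: {Invalid, Modified, Owned, Exclusive}.
States satisfying EX ¬excl: {Invalid, Modified, Shared, Owned, Exclusive}.
States satisfying AF ¬owned ∧ EX ¬excl: {Modified, Owned, Exclusive}.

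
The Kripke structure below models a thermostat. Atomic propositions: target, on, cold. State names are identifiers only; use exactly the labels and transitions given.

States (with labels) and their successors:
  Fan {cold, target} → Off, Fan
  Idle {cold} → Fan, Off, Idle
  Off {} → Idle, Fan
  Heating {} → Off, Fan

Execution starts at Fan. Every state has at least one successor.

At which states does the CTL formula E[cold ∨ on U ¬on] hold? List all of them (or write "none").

States satisfying cold ∨ on: {Fan, Idle}.
States satisfying ¬on: {Fan, Idle, Off, Heating}.
States satisfying E[cold ∨ on U ¬on]: {Fan, Idle, Off, Heating}.

{Fan, Idle, Off, Heating}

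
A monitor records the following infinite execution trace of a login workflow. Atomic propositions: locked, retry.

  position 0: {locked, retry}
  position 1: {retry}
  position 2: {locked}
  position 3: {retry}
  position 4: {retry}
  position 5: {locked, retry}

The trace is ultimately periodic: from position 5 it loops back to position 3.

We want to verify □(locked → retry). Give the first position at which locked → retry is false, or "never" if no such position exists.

Check locked → retry at each position in order: 0 ✓, 1 ✓.
At position 2 the labels are {locked}, so locked → retry is false there. This is the first violation.

2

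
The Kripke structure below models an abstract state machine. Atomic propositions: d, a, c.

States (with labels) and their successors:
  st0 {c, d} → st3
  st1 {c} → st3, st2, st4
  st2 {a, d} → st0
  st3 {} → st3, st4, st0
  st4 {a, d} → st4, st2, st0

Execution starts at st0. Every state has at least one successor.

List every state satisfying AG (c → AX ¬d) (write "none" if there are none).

{st0, st2, st3, st4}

States satisfying c → AX ¬d: {st0, st2, st3, st4}.
States satisfying AG (c → AX ¬d): {st0, st2, st3, st4}.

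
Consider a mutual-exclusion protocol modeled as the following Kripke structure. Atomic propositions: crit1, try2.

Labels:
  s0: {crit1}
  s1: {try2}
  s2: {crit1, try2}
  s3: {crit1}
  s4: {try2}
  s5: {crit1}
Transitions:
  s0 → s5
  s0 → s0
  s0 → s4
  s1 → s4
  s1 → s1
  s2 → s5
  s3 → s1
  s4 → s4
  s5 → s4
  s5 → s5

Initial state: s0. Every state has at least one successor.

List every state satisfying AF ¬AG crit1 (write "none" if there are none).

States satisfying ¬AG crit1: {s0, s1, s2, s3, s4, s5}.
States satisfying AF ¬AG crit1: {s0, s1, s2, s3, s4, s5}.

{s0, s1, s2, s3, s4, s5}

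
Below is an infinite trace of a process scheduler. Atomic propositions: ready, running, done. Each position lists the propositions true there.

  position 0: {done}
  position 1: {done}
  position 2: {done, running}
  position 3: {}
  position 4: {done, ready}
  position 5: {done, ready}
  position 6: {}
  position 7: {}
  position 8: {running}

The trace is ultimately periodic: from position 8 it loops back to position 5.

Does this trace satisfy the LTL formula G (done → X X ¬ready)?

done → X X ¬ready must hold at every position from 0 onward. It fails at position 2, so G (done → X X ¬ready) is false.
Positions where done holds: 0, 1, 2, 4, 5.
Check X X ¬ready at each: 0→ok, 1→ok, 2→fails, 4→ok, 5→ok.

Violated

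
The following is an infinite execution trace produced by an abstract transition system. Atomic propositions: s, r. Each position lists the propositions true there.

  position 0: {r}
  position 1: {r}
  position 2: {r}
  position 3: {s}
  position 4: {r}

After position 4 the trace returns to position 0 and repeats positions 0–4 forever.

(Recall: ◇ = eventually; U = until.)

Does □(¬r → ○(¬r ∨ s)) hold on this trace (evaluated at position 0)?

¬r → ○(¬r ∨ s) must hold at every position from 0 onward. It fails at position 3, so □(¬r → ○(¬r ∨ s)) is false.
Positions where ¬r holds: 3.
Check ○(¬r ∨ s) at each: 3→fails.

Violated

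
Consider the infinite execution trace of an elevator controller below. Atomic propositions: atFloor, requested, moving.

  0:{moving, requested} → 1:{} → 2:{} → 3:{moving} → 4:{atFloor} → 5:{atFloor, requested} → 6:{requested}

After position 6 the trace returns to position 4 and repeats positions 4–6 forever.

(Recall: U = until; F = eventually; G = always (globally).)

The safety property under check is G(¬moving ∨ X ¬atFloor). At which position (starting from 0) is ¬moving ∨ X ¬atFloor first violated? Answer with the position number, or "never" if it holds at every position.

3

Check ¬moving ∨ X ¬atFloor at each position in order: 0 ✓, 1 ✓, 2 ✓.
At position 3 the labels are {moving} and the next position 4 has {atFloor}, so ¬moving ∨ X ¬atFloor is false there. This is the first violation.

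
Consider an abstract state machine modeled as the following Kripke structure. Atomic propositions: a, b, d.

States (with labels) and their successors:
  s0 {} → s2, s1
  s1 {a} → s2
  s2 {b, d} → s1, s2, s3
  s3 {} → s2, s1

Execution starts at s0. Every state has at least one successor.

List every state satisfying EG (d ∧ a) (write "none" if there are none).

none

States satisfying d ∧ a: ∅.
States satisfying EG (d ∧ a): ∅.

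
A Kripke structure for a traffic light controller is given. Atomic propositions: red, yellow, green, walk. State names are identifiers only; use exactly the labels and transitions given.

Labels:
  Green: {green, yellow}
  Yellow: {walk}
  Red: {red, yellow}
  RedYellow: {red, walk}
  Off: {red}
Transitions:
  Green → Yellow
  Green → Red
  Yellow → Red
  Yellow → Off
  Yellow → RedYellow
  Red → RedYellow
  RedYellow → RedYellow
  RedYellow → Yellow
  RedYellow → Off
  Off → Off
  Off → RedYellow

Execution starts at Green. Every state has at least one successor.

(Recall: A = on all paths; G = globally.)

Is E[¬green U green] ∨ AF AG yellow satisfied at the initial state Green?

Holds

States satisfying ¬green: {Yellow, Red, RedYellow, Off}.
States satisfying green: {Green}.
States satisfying E[¬green U green]: {Green}.
States satisfying AG yellow: ∅.
States satisfying AF AG yellow: ∅.
States satisfying E[¬green U green] ∨ AF AG yellow: {Green}.
Green ∈ Sat(E[¬green U green] ∨ AF AG yellow).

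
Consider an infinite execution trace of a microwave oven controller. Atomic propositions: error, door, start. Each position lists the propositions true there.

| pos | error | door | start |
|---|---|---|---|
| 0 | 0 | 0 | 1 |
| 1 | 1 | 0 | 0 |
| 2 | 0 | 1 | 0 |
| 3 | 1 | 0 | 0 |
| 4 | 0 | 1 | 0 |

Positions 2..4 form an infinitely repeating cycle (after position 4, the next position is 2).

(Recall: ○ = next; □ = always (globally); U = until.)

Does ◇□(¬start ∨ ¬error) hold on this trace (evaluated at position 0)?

Satisfied

□(¬start ∨ ¬error) holds at position 0, which is reachable from 0, so ◇□(¬start ∨ ¬error) holds.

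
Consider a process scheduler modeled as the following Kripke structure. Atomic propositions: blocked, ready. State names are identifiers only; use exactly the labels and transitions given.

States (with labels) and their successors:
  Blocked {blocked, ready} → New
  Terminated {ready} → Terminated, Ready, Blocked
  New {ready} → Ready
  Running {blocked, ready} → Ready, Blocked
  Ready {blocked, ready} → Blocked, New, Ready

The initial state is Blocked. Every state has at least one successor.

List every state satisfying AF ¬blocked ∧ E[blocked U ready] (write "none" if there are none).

{Blocked, Terminated, New}

States satisfying ¬blocked: {Terminated, New}.
States satisfying AF ¬blocked: {Blocked, Terminated, New}.
States satisfying blocked: {Blocked, Running, Ready}.
States satisfying ready: {Blocked, Terminated, New, Running, Ready}.
States satisfying E[blocked U ready]: {Blocked, Terminated, New, Running, Ready}.
States satisfying AF ¬blocked ∧ E[blocked U ready]: {Blocked, Terminated, New}.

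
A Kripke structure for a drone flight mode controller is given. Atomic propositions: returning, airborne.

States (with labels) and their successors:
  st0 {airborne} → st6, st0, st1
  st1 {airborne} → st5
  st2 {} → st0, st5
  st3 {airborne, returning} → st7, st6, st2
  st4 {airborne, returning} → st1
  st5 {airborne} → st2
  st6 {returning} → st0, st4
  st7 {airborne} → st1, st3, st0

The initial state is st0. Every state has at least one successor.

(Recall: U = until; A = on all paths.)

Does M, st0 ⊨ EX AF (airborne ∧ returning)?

No

States satisfying AF (airborne ∧ returning): {st3, st4}.
States satisfying EX AF (airborne ∧ returning): {st6, st7}.
No suitable path/successor from st0 witnesses the formula.
st0 ∉ Sat(EX AF (airborne ∧ returning)).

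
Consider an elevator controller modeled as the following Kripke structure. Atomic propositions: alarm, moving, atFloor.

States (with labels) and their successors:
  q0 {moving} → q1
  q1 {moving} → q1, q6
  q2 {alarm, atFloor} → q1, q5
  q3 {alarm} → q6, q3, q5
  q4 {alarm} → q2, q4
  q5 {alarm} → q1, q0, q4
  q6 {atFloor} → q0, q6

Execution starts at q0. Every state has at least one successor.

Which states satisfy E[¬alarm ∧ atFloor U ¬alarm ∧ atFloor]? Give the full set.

{q6}

States satisfying ¬alarm ∧ atFloor: {q6}.
States satisfying E[¬alarm ∧ atFloor U ¬alarm ∧ atFloor]: {q6}.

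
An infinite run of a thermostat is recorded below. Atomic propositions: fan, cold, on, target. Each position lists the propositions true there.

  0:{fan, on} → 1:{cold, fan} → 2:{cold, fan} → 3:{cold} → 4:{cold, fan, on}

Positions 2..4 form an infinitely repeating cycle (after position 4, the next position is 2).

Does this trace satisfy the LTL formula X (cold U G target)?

The position after 0 is 1; cold U G target is false there.

No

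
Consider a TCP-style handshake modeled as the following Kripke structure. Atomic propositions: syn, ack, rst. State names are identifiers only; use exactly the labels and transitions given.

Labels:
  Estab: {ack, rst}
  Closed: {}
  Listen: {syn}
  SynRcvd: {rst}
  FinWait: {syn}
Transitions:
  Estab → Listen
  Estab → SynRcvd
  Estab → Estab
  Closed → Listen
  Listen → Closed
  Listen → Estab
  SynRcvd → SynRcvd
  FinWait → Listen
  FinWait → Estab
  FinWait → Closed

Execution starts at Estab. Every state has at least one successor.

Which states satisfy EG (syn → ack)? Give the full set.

{Estab, SynRcvd}

States satisfying syn → ack: {Estab, Closed, SynRcvd}.
States satisfying EG (syn → ack): {Estab, SynRcvd}.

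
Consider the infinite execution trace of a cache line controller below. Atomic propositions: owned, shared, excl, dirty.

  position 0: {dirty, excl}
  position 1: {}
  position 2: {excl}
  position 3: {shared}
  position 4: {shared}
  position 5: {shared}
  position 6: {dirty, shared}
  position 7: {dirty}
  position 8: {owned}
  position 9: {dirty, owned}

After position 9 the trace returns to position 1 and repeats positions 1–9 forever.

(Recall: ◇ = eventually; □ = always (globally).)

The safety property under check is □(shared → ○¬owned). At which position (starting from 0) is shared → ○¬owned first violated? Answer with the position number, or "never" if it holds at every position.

never

shared → ○¬owned holds at every position 0..9, and those are all the positions the trace ever visits, so the invariant □(shared → ○¬owned) is never violated.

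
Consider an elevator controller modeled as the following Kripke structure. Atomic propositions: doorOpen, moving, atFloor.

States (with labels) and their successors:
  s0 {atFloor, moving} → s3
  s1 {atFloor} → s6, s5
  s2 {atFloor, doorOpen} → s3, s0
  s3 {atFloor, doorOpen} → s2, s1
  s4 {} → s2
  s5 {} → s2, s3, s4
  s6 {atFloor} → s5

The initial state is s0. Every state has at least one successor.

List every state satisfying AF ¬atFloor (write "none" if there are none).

States satisfying ¬atFloor: {s4, s5}.
States satisfying AF ¬atFloor: {s1, s4, s5, s6}.

{s1, s4, s5, s6}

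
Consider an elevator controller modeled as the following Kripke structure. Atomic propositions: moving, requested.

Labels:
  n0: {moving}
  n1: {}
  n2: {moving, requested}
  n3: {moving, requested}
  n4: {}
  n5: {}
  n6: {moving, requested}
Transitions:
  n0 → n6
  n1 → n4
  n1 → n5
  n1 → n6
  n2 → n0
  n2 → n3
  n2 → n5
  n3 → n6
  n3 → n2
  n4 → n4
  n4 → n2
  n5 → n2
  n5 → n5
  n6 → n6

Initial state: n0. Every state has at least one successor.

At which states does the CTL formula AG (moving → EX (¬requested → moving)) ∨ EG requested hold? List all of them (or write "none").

States satisfying moving → EX (¬requested → moving): {n0, n1, n2, n3, n4, n5, n6}.
States satisfying AG (moving → EX (¬requested → moving)): {n0, n1, n2, n3, n4, n5, n6}.
States satisfying requested: {n2, n3, n6}.
States satisfying EG requested: {n2, n3, n6}.
States satisfying AG (moving → EX (¬requested → moving)) ∨ EG requested: {n0, n1, n2, n3, n4, n5, n6}.

{n0, n1, n2, n3, n4, n5, n6}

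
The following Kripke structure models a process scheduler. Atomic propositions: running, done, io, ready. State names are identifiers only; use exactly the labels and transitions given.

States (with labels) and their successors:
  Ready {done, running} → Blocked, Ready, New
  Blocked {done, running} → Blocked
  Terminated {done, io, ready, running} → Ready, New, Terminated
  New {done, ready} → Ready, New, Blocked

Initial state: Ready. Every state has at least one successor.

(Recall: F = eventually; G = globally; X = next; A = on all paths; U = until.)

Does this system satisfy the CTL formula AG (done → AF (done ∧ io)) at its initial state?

States satisfying done → AF (done ∧ io): {Terminated}.
States satisfying AG (done → AF (done ∧ io)): ∅.
Blocked is reachable from Ready and violates done → AF (done ∧ io), so AG fails at Ready.
Ready ∉ Sat(AG (done → AF (done ∧ io))).

No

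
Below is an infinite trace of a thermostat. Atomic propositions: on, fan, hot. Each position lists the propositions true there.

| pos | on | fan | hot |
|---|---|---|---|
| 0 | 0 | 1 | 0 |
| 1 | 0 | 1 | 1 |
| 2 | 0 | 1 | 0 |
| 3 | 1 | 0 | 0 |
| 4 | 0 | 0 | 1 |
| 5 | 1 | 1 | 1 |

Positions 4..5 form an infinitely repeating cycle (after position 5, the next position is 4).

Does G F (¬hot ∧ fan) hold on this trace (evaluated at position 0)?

Does not hold

F (¬hot ∧ fan) must hold at every position from 0 onward. It fails at position 3, so G F (¬hot ∧ fan) is false.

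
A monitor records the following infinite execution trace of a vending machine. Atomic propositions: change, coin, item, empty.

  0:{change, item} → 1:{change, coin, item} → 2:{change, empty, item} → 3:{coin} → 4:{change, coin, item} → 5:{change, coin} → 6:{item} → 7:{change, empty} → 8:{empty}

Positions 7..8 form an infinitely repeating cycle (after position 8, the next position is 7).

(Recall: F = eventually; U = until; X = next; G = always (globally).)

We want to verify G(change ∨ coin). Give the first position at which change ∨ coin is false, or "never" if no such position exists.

6

Check change ∨ coin at each position in order: 0 ✓, 1 ✓, 2 ✓, 3 ✓, 4 ✓, 5 ✓.
At position 6 the labels are {item}, so change ∨ coin is false there. This is the first violation.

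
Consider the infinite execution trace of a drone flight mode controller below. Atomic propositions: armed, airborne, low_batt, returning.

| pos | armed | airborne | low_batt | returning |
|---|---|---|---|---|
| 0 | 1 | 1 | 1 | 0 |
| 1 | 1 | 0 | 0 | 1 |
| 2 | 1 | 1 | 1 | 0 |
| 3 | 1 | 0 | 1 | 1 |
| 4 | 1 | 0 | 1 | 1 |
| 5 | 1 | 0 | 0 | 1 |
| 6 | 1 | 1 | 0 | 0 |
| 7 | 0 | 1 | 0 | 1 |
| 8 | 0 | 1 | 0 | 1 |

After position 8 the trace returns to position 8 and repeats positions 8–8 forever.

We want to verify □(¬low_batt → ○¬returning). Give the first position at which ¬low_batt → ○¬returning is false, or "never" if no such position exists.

6

Check ¬low_batt → ○¬returning at each position in order: 0 ✓, 1 ✓, 2 ✓, 3 ✓, 4 ✓, 5 ✓.
At position 6 the labels are {airborne, armed} and the next position 7 has {airborne, returning}, so ¬low_batt → ○¬returning is false there. This is the first violation.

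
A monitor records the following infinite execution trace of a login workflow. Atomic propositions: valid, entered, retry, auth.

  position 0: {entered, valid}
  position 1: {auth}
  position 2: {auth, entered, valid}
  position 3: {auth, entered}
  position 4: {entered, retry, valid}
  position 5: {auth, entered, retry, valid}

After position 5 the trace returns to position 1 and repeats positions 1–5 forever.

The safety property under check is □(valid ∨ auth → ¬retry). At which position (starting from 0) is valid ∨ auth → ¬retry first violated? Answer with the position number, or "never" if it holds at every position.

Check valid ∨ auth → ¬retry at each position in order: 0 ✓, 1 ✓, 2 ✓, 3 ✓.
At position 4 the labels are {entered, retry, valid}, so valid ∨ auth → ¬retry is false there. This is the first violation.

4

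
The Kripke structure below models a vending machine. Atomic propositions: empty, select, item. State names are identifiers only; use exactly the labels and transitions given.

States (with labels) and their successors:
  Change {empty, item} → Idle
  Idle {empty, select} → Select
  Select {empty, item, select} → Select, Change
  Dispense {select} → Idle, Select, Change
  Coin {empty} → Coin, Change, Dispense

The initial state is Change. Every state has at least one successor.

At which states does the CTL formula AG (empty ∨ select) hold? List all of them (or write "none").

{Change, Idle, Select, Dispense, Coin}

States satisfying empty ∨ select: {Change, Idle, Select, Dispense, Coin}.
States satisfying AG (empty ∨ select): {Change, Idle, Select, Dispense, Coin}.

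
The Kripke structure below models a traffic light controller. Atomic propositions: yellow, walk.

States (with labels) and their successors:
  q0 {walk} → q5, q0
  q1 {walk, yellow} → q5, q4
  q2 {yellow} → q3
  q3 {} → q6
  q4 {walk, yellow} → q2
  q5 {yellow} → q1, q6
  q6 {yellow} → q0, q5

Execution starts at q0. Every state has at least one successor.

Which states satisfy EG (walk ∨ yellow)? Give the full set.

{q0, q1, q5, q6}

States satisfying walk ∨ yellow: {q0, q1, q2, q4, q5, q6}.
States satisfying EG (walk ∨ yellow): {q0, q1, q5, q6}.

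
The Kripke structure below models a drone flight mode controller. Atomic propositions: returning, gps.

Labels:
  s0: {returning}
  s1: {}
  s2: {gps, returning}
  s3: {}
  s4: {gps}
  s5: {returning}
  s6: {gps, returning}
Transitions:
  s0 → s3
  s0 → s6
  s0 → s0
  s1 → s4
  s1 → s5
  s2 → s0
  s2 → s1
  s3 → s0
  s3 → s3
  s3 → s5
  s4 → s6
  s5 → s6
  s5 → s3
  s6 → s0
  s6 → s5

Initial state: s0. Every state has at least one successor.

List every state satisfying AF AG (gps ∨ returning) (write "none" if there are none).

States satisfying AG (gps ∨ returning): ∅.
States satisfying AF AG (gps ∨ returning): ∅.

none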